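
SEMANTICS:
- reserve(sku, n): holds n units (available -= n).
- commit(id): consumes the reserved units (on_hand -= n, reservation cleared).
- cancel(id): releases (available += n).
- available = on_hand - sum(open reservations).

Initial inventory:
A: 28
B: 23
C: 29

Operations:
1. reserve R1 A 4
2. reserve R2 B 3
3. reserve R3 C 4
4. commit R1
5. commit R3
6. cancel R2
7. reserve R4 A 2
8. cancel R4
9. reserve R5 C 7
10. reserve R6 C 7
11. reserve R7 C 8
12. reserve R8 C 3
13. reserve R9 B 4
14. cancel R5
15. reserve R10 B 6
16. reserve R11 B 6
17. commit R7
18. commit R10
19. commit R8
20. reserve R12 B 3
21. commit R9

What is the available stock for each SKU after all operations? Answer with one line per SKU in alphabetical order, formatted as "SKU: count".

Answer: A: 24
B: 4
C: 7

Derivation:
Step 1: reserve R1 A 4 -> on_hand[A=28 B=23 C=29] avail[A=24 B=23 C=29] open={R1}
Step 2: reserve R2 B 3 -> on_hand[A=28 B=23 C=29] avail[A=24 B=20 C=29] open={R1,R2}
Step 3: reserve R3 C 4 -> on_hand[A=28 B=23 C=29] avail[A=24 B=20 C=25] open={R1,R2,R3}
Step 4: commit R1 -> on_hand[A=24 B=23 C=29] avail[A=24 B=20 C=25] open={R2,R3}
Step 5: commit R3 -> on_hand[A=24 B=23 C=25] avail[A=24 B=20 C=25] open={R2}
Step 6: cancel R2 -> on_hand[A=24 B=23 C=25] avail[A=24 B=23 C=25] open={}
Step 7: reserve R4 A 2 -> on_hand[A=24 B=23 C=25] avail[A=22 B=23 C=25] open={R4}
Step 8: cancel R4 -> on_hand[A=24 B=23 C=25] avail[A=24 B=23 C=25] open={}
Step 9: reserve R5 C 7 -> on_hand[A=24 B=23 C=25] avail[A=24 B=23 C=18] open={R5}
Step 10: reserve R6 C 7 -> on_hand[A=24 B=23 C=25] avail[A=24 B=23 C=11] open={R5,R6}
Step 11: reserve R7 C 8 -> on_hand[A=24 B=23 C=25] avail[A=24 B=23 C=3] open={R5,R6,R7}
Step 12: reserve R8 C 3 -> on_hand[A=24 B=23 C=25] avail[A=24 B=23 C=0] open={R5,R6,R7,R8}
Step 13: reserve R9 B 4 -> on_hand[A=24 B=23 C=25] avail[A=24 B=19 C=0] open={R5,R6,R7,R8,R9}
Step 14: cancel R5 -> on_hand[A=24 B=23 C=25] avail[A=24 B=19 C=7] open={R6,R7,R8,R9}
Step 15: reserve R10 B 6 -> on_hand[A=24 B=23 C=25] avail[A=24 B=13 C=7] open={R10,R6,R7,R8,R9}
Step 16: reserve R11 B 6 -> on_hand[A=24 B=23 C=25] avail[A=24 B=7 C=7] open={R10,R11,R6,R7,R8,R9}
Step 17: commit R7 -> on_hand[A=24 B=23 C=17] avail[A=24 B=7 C=7] open={R10,R11,R6,R8,R9}
Step 18: commit R10 -> on_hand[A=24 B=17 C=17] avail[A=24 B=7 C=7] open={R11,R6,R8,R9}
Step 19: commit R8 -> on_hand[A=24 B=17 C=14] avail[A=24 B=7 C=7] open={R11,R6,R9}
Step 20: reserve R12 B 3 -> on_hand[A=24 B=17 C=14] avail[A=24 B=4 C=7] open={R11,R12,R6,R9}
Step 21: commit R9 -> on_hand[A=24 B=13 C=14] avail[A=24 B=4 C=7] open={R11,R12,R6}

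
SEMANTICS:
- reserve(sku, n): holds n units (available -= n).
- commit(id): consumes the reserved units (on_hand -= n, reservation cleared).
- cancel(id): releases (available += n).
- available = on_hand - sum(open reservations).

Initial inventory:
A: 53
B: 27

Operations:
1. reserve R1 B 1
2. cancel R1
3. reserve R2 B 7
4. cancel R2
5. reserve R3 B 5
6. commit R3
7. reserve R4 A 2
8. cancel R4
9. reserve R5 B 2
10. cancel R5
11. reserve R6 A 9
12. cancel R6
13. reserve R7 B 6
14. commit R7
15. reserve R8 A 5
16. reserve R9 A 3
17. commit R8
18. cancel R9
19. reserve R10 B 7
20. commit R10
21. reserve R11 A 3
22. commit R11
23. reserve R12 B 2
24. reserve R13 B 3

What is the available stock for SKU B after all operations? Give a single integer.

Answer: 4

Derivation:
Step 1: reserve R1 B 1 -> on_hand[A=53 B=27] avail[A=53 B=26] open={R1}
Step 2: cancel R1 -> on_hand[A=53 B=27] avail[A=53 B=27] open={}
Step 3: reserve R2 B 7 -> on_hand[A=53 B=27] avail[A=53 B=20] open={R2}
Step 4: cancel R2 -> on_hand[A=53 B=27] avail[A=53 B=27] open={}
Step 5: reserve R3 B 5 -> on_hand[A=53 B=27] avail[A=53 B=22] open={R3}
Step 6: commit R3 -> on_hand[A=53 B=22] avail[A=53 B=22] open={}
Step 7: reserve R4 A 2 -> on_hand[A=53 B=22] avail[A=51 B=22] open={R4}
Step 8: cancel R4 -> on_hand[A=53 B=22] avail[A=53 B=22] open={}
Step 9: reserve R5 B 2 -> on_hand[A=53 B=22] avail[A=53 B=20] open={R5}
Step 10: cancel R5 -> on_hand[A=53 B=22] avail[A=53 B=22] open={}
Step 11: reserve R6 A 9 -> on_hand[A=53 B=22] avail[A=44 B=22] open={R6}
Step 12: cancel R6 -> on_hand[A=53 B=22] avail[A=53 B=22] open={}
Step 13: reserve R7 B 6 -> on_hand[A=53 B=22] avail[A=53 B=16] open={R7}
Step 14: commit R7 -> on_hand[A=53 B=16] avail[A=53 B=16] open={}
Step 15: reserve R8 A 5 -> on_hand[A=53 B=16] avail[A=48 B=16] open={R8}
Step 16: reserve R9 A 3 -> on_hand[A=53 B=16] avail[A=45 B=16] open={R8,R9}
Step 17: commit R8 -> on_hand[A=48 B=16] avail[A=45 B=16] open={R9}
Step 18: cancel R9 -> on_hand[A=48 B=16] avail[A=48 B=16] open={}
Step 19: reserve R10 B 7 -> on_hand[A=48 B=16] avail[A=48 B=9] open={R10}
Step 20: commit R10 -> on_hand[A=48 B=9] avail[A=48 B=9] open={}
Step 21: reserve R11 A 3 -> on_hand[A=48 B=9] avail[A=45 B=9] open={R11}
Step 22: commit R11 -> on_hand[A=45 B=9] avail[A=45 B=9] open={}
Step 23: reserve R12 B 2 -> on_hand[A=45 B=9] avail[A=45 B=7] open={R12}
Step 24: reserve R13 B 3 -> on_hand[A=45 B=9] avail[A=45 B=4] open={R12,R13}
Final available[B] = 4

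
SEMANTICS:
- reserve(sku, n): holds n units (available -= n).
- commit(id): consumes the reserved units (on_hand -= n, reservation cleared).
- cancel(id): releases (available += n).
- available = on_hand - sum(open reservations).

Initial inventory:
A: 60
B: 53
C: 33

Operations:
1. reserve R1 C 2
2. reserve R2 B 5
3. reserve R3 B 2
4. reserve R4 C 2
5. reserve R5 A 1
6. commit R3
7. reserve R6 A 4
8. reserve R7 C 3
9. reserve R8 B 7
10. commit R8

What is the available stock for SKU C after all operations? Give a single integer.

Step 1: reserve R1 C 2 -> on_hand[A=60 B=53 C=33] avail[A=60 B=53 C=31] open={R1}
Step 2: reserve R2 B 5 -> on_hand[A=60 B=53 C=33] avail[A=60 B=48 C=31] open={R1,R2}
Step 3: reserve R3 B 2 -> on_hand[A=60 B=53 C=33] avail[A=60 B=46 C=31] open={R1,R2,R3}
Step 4: reserve R4 C 2 -> on_hand[A=60 B=53 C=33] avail[A=60 B=46 C=29] open={R1,R2,R3,R4}
Step 5: reserve R5 A 1 -> on_hand[A=60 B=53 C=33] avail[A=59 B=46 C=29] open={R1,R2,R3,R4,R5}
Step 6: commit R3 -> on_hand[A=60 B=51 C=33] avail[A=59 B=46 C=29] open={R1,R2,R4,R5}
Step 7: reserve R6 A 4 -> on_hand[A=60 B=51 C=33] avail[A=55 B=46 C=29] open={R1,R2,R4,R5,R6}
Step 8: reserve R7 C 3 -> on_hand[A=60 B=51 C=33] avail[A=55 B=46 C=26] open={R1,R2,R4,R5,R6,R7}
Step 9: reserve R8 B 7 -> on_hand[A=60 B=51 C=33] avail[A=55 B=39 C=26] open={R1,R2,R4,R5,R6,R7,R8}
Step 10: commit R8 -> on_hand[A=60 B=44 C=33] avail[A=55 B=39 C=26] open={R1,R2,R4,R5,R6,R7}
Final available[C] = 26

Answer: 26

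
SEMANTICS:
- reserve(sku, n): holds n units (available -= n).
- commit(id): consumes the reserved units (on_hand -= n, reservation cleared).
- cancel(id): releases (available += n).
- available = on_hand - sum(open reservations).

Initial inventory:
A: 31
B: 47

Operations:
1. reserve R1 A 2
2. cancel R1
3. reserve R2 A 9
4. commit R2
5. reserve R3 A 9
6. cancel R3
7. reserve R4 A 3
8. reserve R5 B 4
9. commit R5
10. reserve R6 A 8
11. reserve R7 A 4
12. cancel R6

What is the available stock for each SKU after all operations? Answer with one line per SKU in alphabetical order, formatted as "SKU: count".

Step 1: reserve R1 A 2 -> on_hand[A=31 B=47] avail[A=29 B=47] open={R1}
Step 2: cancel R1 -> on_hand[A=31 B=47] avail[A=31 B=47] open={}
Step 3: reserve R2 A 9 -> on_hand[A=31 B=47] avail[A=22 B=47] open={R2}
Step 4: commit R2 -> on_hand[A=22 B=47] avail[A=22 B=47] open={}
Step 5: reserve R3 A 9 -> on_hand[A=22 B=47] avail[A=13 B=47] open={R3}
Step 6: cancel R3 -> on_hand[A=22 B=47] avail[A=22 B=47] open={}
Step 7: reserve R4 A 3 -> on_hand[A=22 B=47] avail[A=19 B=47] open={R4}
Step 8: reserve R5 B 4 -> on_hand[A=22 B=47] avail[A=19 B=43] open={R4,R5}
Step 9: commit R5 -> on_hand[A=22 B=43] avail[A=19 B=43] open={R4}
Step 10: reserve R6 A 8 -> on_hand[A=22 B=43] avail[A=11 B=43] open={R4,R6}
Step 11: reserve R7 A 4 -> on_hand[A=22 B=43] avail[A=7 B=43] open={R4,R6,R7}
Step 12: cancel R6 -> on_hand[A=22 B=43] avail[A=15 B=43] open={R4,R7}

Answer: A: 15
B: 43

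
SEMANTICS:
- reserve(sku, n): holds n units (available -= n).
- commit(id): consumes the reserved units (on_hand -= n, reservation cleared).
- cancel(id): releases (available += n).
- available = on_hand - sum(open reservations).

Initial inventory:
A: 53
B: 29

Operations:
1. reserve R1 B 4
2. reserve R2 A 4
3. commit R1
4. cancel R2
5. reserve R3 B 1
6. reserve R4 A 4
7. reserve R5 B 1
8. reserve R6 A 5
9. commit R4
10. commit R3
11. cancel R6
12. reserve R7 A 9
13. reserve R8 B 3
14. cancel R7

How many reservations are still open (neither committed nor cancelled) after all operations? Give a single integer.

Step 1: reserve R1 B 4 -> on_hand[A=53 B=29] avail[A=53 B=25] open={R1}
Step 2: reserve R2 A 4 -> on_hand[A=53 B=29] avail[A=49 B=25] open={R1,R2}
Step 3: commit R1 -> on_hand[A=53 B=25] avail[A=49 B=25] open={R2}
Step 4: cancel R2 -> on_hand[A=53 B=25] avail[A=53 B=25] open={}
Step 5: reserve R3 B 1 -> on_hand[A=53 B=25] avail[A=53 B=24] open={R3}
Step 6: reserve R4 A 4 -> on_hand[A=53 B=25] avail[A=49 B=24] open={R3,R4}
Step 7: reserve R5 B 1 -> on_hand[A=53 B=25] avail[A=49 B=23] open={R3,R4,R5}
Step 8: reserve R6 A 5 -> on_hand[A=53 B=25] avail[A=44 B=23] open={R3,R4,R5,R6}
Step 9: commit R4 -> on_hand[A=49 B=25] avail[A=44 B=23] open={R3,R5,R6}
Step 10: commit R3 -> on_hand[A=49 B=24] avail[A=44 B=23] open={R5,R6}
Step 11: cancel R6 -> on_hand[A=49 B=24] avail[A=49 B=23] open={R5}
Step 12: reserve R7 A 9 -> on_hand[A=49 B=24] avail[A=40 B=23] open={R5,R7}
Step 13: reserve R8 B 3 -> on_hand[A=49 B=24] avail[A=40 B=20] open={R5,R7,R8}
Step 14: cancel R7 -> on_hand[A=49 B=24] avail[A=49 B=20] open={R5,R8}
Open reservations: ['R5', 'R8'] -> 2

Answer: 2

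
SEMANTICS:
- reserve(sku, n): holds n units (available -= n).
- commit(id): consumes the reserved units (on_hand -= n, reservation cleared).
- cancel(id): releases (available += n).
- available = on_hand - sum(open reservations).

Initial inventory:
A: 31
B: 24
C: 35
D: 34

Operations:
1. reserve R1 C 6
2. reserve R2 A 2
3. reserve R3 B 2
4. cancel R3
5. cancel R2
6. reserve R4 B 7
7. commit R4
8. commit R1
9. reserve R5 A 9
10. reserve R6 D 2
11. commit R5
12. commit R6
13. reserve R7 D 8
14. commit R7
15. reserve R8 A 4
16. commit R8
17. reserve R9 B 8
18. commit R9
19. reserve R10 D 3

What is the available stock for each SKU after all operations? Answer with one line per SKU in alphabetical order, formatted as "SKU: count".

Answer: A: 18
B: 9
C: 29
D: 21

Derivation:
Step 1: reserve R1 C 6 -> on_hand[A=31 B=24 C=35 D=34] avail[A=31 B=24 C=29 D=34] open={R1}
Step 2: reserve R2 A 2 -> on_hand[A=31 B=24 C=35 D=34] avail[A=29 B=24 C=29 D=34] open={R1,R2}
Step 3: reserve R3 B 2 -> on_hand[A=31 B=24 C=35 D=34] avail[A=29 B=22 C=29 D=34] open={R1,R2,R3}
Step 4: cancel R3 -> on_hand[A=31 B=24 C=35 D=34] avail[A=29 B=24 C=29 D=34] open={R1,R2}
Step 5: cancel R2 -> on_hand[A=31 B=24 C=35 D=34] avail[A=31 B=24 C=29 D=34] open={R1}
Step 6: reserve R4 B 7 -> on_hand[A=31 B=24 C=35 D=34] avail[A=31 B=17 C=29 D=34] open={R1,R4}
Step 7: commit R4 -> on_hand[A=31 B=17 C=35 D=34] avail[A=31 B=17 C=29 D=34] open={R1}
Step 8: commit R1 -> on_hand[A=31 B=17 C=29 D=34] avail[A=31 B=17 C=29 D=34] open={}
Step 9: reserve R5 A 9 -> on_hand[A=31 B=17 C=29 D=34] avail[A=22 B=17 C=29 D=34] open={R5}
Step 10: reserve R6 D 2 -> on_hand[A=31 B=17 C=29 D=34] avail[A=22 B=17 C=29 D=32] open={R5,R6}
Step 11: commit R5 -> on_hand[A=22 B=17 C=29 D=34] avail[A=22 B=17 C=29 D=32] open={R6}
Step 12: commit R6 -> on_hand[A=22 B=17 C=29 D=32] avail[A=22 B=17 C=29 D=32] open={}
Step 13: reserve R7 D 8 -> on_hand[A=22 B=17 C=29 D=32] avail[A=22 B=17 C=29 D=24] open={R7}
Step 14: commit R7 -> on_hand[A=22 B=17 C=29 D=24] avail[A=22 B=17 C=29 D=24] open={}
Step 15: reserve R8 A 4 -> on_hand[A=22 B=17 C=29 D=24] avail[A=18 B=17 C=29 D=24] open={R8}
Step 16: commit R8 -> on_hand[A=18 B=17 C=29 D=24] avail[A=18 B=17 C=29 D=24] open={}
Step 17: reserve R9 B 8 -> on_hand[A=18 B=17 C=29 D=24] avail[A=18 B=9 C=29 D=24] open={R9}
Step 18: commit R9 -> on_hand[A=18 B=9 C=29 D=24] avail[A=18 B=9 C=29 D=24] open={}
Step 19: reserve R10 D 3 -> on_hand[A=18 B=9 C=29 D=24] avail[A=18 B=9 C=29 D=21] open={R10}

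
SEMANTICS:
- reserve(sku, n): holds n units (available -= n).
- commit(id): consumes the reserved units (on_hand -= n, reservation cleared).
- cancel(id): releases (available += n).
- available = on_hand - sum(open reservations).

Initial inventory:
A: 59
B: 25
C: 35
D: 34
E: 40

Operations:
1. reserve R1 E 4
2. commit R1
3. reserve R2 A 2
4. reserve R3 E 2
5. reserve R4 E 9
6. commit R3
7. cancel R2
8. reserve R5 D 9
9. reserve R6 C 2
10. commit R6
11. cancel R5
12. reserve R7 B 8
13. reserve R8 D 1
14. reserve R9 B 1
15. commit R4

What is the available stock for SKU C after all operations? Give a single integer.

Step 1: reserve R1 E 4 -> on_hand[A=59 B=25 C=35 D=34 E=40] avail[A=59 B=25 C=35 D=34 E=36] open={R1}
Step 2: commit R1 -> on_hand[A=59 B=25 C=35 D=34 E=36] avail[A=59 B=25 C=35 D=34 E=36] open={}
Step 3: reserve R2 A 2 -> on_hand[A=59 B=25 C=35 D=34 E=36] avail[A=57 B=25 C=35 D=34 E=36] open={R2}
Step 4: reserve R3 E 2 -> on_hand[A=59 B=25 C=35 D=34 E=36] avail[A=57 B=25 C=35 D=34 E=34] open={R2,R3}
Step 5: reserve R4 E 9 -> on_hand[A=59 B=25 C=35 D=34 E=36] avail[A=57 B=25 C=35 D=34 E=25] open={R2,R3,R4}
Step 6: commit R3 -> on_hand[A=59 B=25 C=35 D=34 E=34] avail[A=57 B=25 C=35 D=34 E=25] open={R2,R4}
Step 7: cancel R2 -> on_hand[A=59 B=25 C=35 D=34 E=34] avail[A=59 B=25 C=35 D=34 E=25] open={R4}
Step 8: reserve R5 D 9 -> on_hand[A=59 B=25 C=35 D=34 E=34] avail[A=59 B=25 C=35 D=25 E=25] open={R4,R5}
Step 9: reserve R6 C 2 -> on_hand[A=59 B=25 C=35 D=34 E=34] avail[A=59 B=25 C=33 D=25 E=25] open={R4,R5,R6}
Step 10: commit R6 -> on_hand[A=59 B=25 C=33 D=34 E=34] avail[A=59 B=25 C=33 D=25 E=25] open={R4,R5}
Step 11: cancel R5 -> on_hand[A=59 B=25 C=33 D=34 E=34] avail[A=59 B=25 C=33 D=34 E=25] open={R4}
Step 12: reserve R7 B 8 -> on_hand[A=59 B=25 C=33 D=34 E=34] avail[A=59 B=17 C=33 D=34 E=25] open={R4,R7}
Step 13: reserve R8 D 1 -> on_hand[A=59 B=25 C=33 D=34 E=34] avail[A=59 B=17 C=33 D=33 E=25] open={R4,R7,R8}
Step 14: reserve R9 B 1 -> on_hand[A=59 B=25 C=33 D=34 E=34] avail[A=59 B=16 C=33 D=33 E=25] open={R4,R7,R8,R9}
Step 15: commit R4 -> on_hand[A=59 B=25 C=33 D=34 E=25] avail[A=59 B=16 C=33 D=33 E=25] open={R7,R8,R9}
Final available[C] = 33

Answer: 33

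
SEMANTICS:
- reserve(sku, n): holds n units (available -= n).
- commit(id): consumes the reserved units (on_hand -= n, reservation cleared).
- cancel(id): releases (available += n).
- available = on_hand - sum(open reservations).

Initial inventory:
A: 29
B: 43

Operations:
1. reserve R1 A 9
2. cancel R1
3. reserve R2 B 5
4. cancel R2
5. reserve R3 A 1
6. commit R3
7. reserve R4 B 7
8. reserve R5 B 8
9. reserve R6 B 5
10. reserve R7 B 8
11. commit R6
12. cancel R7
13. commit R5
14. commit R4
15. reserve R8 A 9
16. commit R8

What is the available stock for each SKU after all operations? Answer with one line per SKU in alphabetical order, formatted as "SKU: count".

Step 1: reserve R1 A 9 -> on_hand[A=29 B=43] avail[A=20 B=43] open={R1}
Step 2: cancel R1 -> on_hand[A=29 B=43] avail[A=29 B=43] open={}
Step 3: reserve R2 B 5 -> on_hand[A=29 B=43] avail[A=29 B=38] open={R2}
Step 4: cancel R2 -> on_hand[A=29 B=43] avail[A=29 B=43] open={}
Step 5: reserve R3 A 1 -> on_hand[A=29 B=43] avail[A=28 B=43] open={R3}
Step 6: commit R3 -> on_hand[A=28 B=43] avail[A=28 B=43] open={}
Step 7: reserve R4 B 7 -> on_hand[A=28 B=43] avail[A=28 B=36] open={R4}
Step 8: reserve R5 B 8 -> on_hand[A=28 B=43] avail[A=28 B=28] open={R4,R5}
Step 9: reserve R6 B 5 -> on_hand[A=28 B=43] avail[A=28 B=23] open={R4,R5,R6}
Step 10: reserve R7 B 8 -> on_hand[A=28 B=43] avail[A=28 B=15] open={R4,R5,R6,R7}
Step 11: commit R6 -> on_hand[A=28 B=38] avail[A=28 B=15] open={R4,R5,R7}
Step 12: cancel R7 -> on_hand[A=28 B=38] avail[A=28 B=23] open={R4,R5}
Step 13: commit R5 -> on_hand[A=28 B=30] avail[A=28 B=23] open={R4}
Step 14: commit R4 -> on_hand[A=28 B=23] avail[A=28 B=23] open={}
Step 15: reserve R8 A 9 -> on_hand[A=28 B=23] avail[A=19 B=23] open={R8}
Step 16: commit R8 -> on_hand[A=19 B=23] avail[A=19 B=23] open={}

Answer: A: 19
B: 23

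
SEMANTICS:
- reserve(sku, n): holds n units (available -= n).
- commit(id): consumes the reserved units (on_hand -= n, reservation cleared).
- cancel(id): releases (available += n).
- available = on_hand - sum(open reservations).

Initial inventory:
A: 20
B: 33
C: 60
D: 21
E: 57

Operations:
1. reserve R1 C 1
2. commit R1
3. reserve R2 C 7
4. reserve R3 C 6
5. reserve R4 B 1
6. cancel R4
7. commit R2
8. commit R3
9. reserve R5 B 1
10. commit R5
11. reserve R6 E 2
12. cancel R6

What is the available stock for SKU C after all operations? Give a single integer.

Answer: 46

Derivation:
Step 1: reserve R1 C 1 -> on_hand[A=20 B=33 C=60 D=21 E=57] avail[A=20 B=33 C=59 D=21 E=57] open={R1}
Step 2: commit R1 -> on_hand[A=20 B=33 C=59 D=21 E=57] avail[A=20 B=33 C=59 D=21 E=57] open={}
Step 3: reserve R2 C 7 -> on_hand[A=20 B=33 C=59 D=21 E=57] avail[A=20 B=33 C=52 D=21 E=57] open={R2}
Step 4: reserve R3 C 6 -> on_hand[A=20 B=33 C=59 D=21 E=57] avail[A=20 B=33 C=46 D=21 E=57] open={R2,R3}
Step 5: reserve R4 B 1 -> on_hand[A=20 B=33 C=59 D=21 E=57] avail[A=20 B=32 C=46 D=21 E=57] open={R2,R3,R4}
Step 6: cancel R4 -> on_hand[A=20 B=33 C=59 D=21 E=57] avail[A=20 B=33 C=46 D=21 E=57] open={R2,R3}
Step 7: commit R2 -> on_hand[A=20 B=33 C=52 D=21 E=57] avail[A=20 B=33 C=46 D=21 E=57] open={R3}
Step 8: commit R3 -> on_hand[A=20 B=33 C=46 D=21 E=57] avail[A=20 B=33 C=46 D=21 E=57] open={}
Step 9: reserve R5 B 1 -> on_hand[A=20 B=33 C=46 D=21 E=57] avail[A=20 B=32 C=46 D=21 E=57] open={R5}
Step 10: commit R5 -> on_hand[A=20 B=32 C=46 D=21 E=57] avail[A=20 B=32 C=46 D=21 E=57] open={}
Step 11: reserve R6 E 2 -> on_hand[A=20 B=32 C=46 D=21 E=57] avail[A=20 B=32 C=46 D=21 E=55] open={R6}
Step 12: cancel R6 -> on_hand[A=20 B=32 C=46 D=21 E=57] avail[A=20 B=32 C=46 D=21 E=57] open={}
Final available[C] = 46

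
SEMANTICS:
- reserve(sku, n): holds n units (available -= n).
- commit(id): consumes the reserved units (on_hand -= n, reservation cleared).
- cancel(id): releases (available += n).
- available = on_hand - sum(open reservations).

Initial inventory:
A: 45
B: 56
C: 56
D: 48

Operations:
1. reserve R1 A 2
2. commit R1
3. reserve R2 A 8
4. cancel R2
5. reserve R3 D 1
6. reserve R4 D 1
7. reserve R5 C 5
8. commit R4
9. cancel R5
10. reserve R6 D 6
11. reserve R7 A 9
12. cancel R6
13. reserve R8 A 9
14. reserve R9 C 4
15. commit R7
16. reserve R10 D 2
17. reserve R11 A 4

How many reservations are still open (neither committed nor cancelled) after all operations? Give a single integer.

Answer: 5

Derivation:
Step 1: reserve R1 A 2 -> on_hand[A=45 B=56 C=56 D=48] avail[A=43 B=56 C=56 D=48] open={R1}
Step 2: commit R1 -> on_hand[A=43 B=56 C=56 D=48] avail[A=43 B=56 C=56 D=48] open={}
Step 3: reserve R2 A 8 -> on_hand[A=43 B=56 C=56 D=48] avail[A=35 B=56 C=56 D=48] open={R2}
Step 4: cancel R2 -> on_hand[A=43 B=56 C=56 D=48] avail[A=43 B=56 C=56 D=48] open={}
Step 5: reserve R3 D 1 -> on_hand[A=43 B=56 C=56 D=48] avail[A=43 B=56 C=56 D=47] open={R3}
Step 6: reserve R4 D 1 -> on_hand[A=43 B=56 C=56 D=48] avail[A=43 B=56 C=56 D=46] open={R3,R4}
Step 7: reserve R5 C 5 -> on_hand[A=43 B=56 C=56 D=48] avail[A=43 B=56 C=51 D=46] open={R3,R4,R5}
Step 8: commit R4 -> on_hand[A=43 B=56 C=56 D=47] avail[A=43 B=56 C=51 D=46] open={R3,R5}
Step 9: cancel R5 -> on_hand[A=43 B=56 C=56 D=47] avail[A=43 B=56 C=56 D=46] open={R3}
Step 10: reserve R6 D 6 -> on_hand[A=43 B=56 C=56 D=47] avail[A=43 B=56 C=56 D=40] open={R3,R6}
Step 11: reserve R7 A 9 -> on_hand[A=43 B=56 C=56 D=47] avail[A=34 B=56 C=56 D=40] open={R3,R6,R7}
Step 12: cancel R6 -> on_hand[A=43 B=56 C=56 D=47] avail[A=34 B=56 C=56 D=46] open={R3,R7}
Step 13: reserve R8 A 9 -> on_hand[A=43 B=56 C=56 D=47] avail[A=25 B=56 C=56 D=46] open={R3,R7,R8}
Step 14: reserve R9 C 4 -> on_hand[A=43 B=56 C=56 D=47] avail[A=25 B=56 C=52 D=46] open={R3,R7,R8,R9}
Step 15: commit R7 -> on_hand[A=34 B=56 C=56 D=47] avail[A=25 B=56 C=52 D=46] open={R3,R8,R9}
Step 16: reserve R10 D 2 -> on_hand[A=34 B=56 C=56 D=47] avail[A=25 B=56 C=52 D=44] open={R10,R3,R8,R9}
Step 17: reserve R11 A 4 -> on_hand[A=34 B=56 C=56 D=47] avail[A=21 B=56 C=52 D=44] open={R10,R11,R3,R8,R9}
Open reservations: ['R10', 'R11', 'R3', 'R8', 'R9'] -> 5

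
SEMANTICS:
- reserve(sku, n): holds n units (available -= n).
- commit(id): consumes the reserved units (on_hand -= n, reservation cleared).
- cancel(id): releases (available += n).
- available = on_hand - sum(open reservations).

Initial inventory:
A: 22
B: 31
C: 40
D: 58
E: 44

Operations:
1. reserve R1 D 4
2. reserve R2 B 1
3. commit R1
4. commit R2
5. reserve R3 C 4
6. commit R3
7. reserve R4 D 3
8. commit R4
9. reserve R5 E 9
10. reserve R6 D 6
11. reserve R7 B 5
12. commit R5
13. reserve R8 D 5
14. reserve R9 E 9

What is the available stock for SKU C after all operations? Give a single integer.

Answer: 36

Derivation:
Step 1: reserve R1 D 4 -> on_hand[A=22 B=31 C=40 D=58 E=44] avail[A=22 B=31 C=40 D=54 E=44] open={R1}
Step 2: reserve R2 B 1 -> on_hand[A=22 B=31 C=40 D=58 E=44] avail[A=22 B=30 C=40 D=54 E=44] open={R1,R2}
Step 3: commit R1 -> on_hand[A=22 B=31 C=40 D=54 E=44] avail[A=22 B=30 C=40 D=54 E=44] open={R2}
Step 4: commit R2 -> on_hand[A=22 B=30 C=40 D=54 E=44] avail[A=22 B=30 C=40 D=54 E=44] open={}
Step 5: reserve R3 C 4 -> on_hand[A=22 B=30 C=40 D=54 E=44] avail[A=22 B=30 C=36 D=54 E=44] open={R3}
Step 6: commit R3 -> on_hand[A=22 B=30 C=36 D=54 E=44] avail[A=22 B=30 C=36 D=54 E=44] open={}
Step 7: reserve R4 D 3 -> on_hand[A=22 B=30 C=36 D=54 E=44] avail[A=22 B=30 C=36 D=51 E=44] open={R4}
Step 8: commit R4 -> on_hand[A=22 B=30 C=36 D=51 E=44] avail[A=22 B=30 C=36 D=51 E=44] open={}
Step 9: reserve R5 E 9 -> on_hand[A=22 B=30 C=36 D=51 E=44] avail[A=22 B=30 C=36 D=51 E=35] open={R5}
Step 10: reserve R6 D 6 -> on_hand[A=22 B=30 C=36 D=51 E=44] avail[A=22 B=30 C=36 D=45 E=35] open={R5,R6}
Step 11: reserve R7 B 5 -> on_hand[A=22 B=30 C=36 D=51 E=44] avail[A=22 B=25 C=36 D=45 E=35] open={R5,R6,R7}
Step 12: commit R5 -> on_hand[A=22 B=30 C=36 D=51 E=35] avail[A=22 B=25 C=36 D=45 E=35] open={R6,R7}
Step 13: reserve R8 D 5 -> on_hand[A=22 B=30 C=36 D=51 E=35] avail[A=22 B=25 C=36 D=40 E=35] open={R6,R7,R8}
Step 14: reserve R9 E 9 -> on_hand[A=22 B=30 C=36 D=51 E=35] avail[A=22 B=25 C=36 D=40 E=26] open={R6,R7,R8,R9}
Final available[C] = 36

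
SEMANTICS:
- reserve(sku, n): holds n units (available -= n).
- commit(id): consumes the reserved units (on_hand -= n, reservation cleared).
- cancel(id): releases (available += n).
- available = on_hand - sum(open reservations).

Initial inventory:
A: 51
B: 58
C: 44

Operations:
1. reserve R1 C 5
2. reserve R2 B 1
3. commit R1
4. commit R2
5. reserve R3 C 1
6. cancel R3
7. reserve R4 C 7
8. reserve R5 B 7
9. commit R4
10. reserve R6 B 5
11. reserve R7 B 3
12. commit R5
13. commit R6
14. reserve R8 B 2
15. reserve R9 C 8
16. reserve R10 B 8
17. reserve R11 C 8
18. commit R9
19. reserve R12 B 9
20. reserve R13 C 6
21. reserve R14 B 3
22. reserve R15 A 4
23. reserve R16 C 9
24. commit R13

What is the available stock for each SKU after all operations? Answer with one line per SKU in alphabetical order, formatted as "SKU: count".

Step 1: reserve R1 C 5 -> on_hand[A=51 B=58 C=44] avail[A=51 B=58 C=39] open={R1}
Step 2: reserve R2 B 1 -> on_hand[A=51 B=58 C=44] avail[A=51 B=57 C=39] open={R1,R2}
Step 3: commit R1 -> on_hand[A=51 B=58 C=39] avail[A=51 B=57 C=39] open={R2}
Step 4: commit R2 -> on_hand[A=51 B=57 C=39] avail[A=51 B=57 C=39] open={}
Step 5: reserve R3 C 1 -> on_hand[A=51 B=57 C=39] avail[A=51 B=57 C=38] open={R3}
Step 6: cancel R3 -> on_hand[A=51 B=57 C=39] avail[A=51 B=57 C=39] open={}
Step 7: reserve R4 C 7 -> on_hand[A=51 B=57 C=39] avail[A=51 B=57 C=32] open={R4}
Step 8: reserve R5 B 7 -> on_hand[A=51 B=57 C=39] avail[A=51 B=50 C=32] open={R4,R5}
Step 9: commit R4 -> on_hand[A=51 B=57 C=32] avail[A=51 B=50 C=32] open={R5}
Step 10: reserve R6 B 5 -> on_hand[A=51 B=57 C=32] avail[A=51 B=45 C=32] open={R5,R6}
Step 11: reserve R7 B 3 -> on_hand[A=51 B=57 C=32] avail[A=51 B=42 C=32] open={R5,R6,R7}
Step 12: commit R5 -> on_hand[A=51 B=50 C=32] avail[A=51 B=42 C=32] open={R6,R7}
Step 13: commit R6 -> on_hand[A=51 B=45 C=32] avail[A=51 B=42 C=32] open={R7}
Step 14: reserve R8 B 2 -> on_hand[A=51 B=45 C=32] avail[A=51 B=40 C=32] open={R7,R8}
Step 15: reserve R9 C 8 -> on_hand[A=51 B=45 C=32] avail[A=51 B=40 C=24] open={R7,R8,R9}
Step 16: reserve R10 B 8 -> on_hand[A=51 B=45 C=32] avail[A=51 B=32 C=24] open={R10,R7,R8,R9}
Step 17: reserve R11 C 8 -> on_hand[A=51 B=45 C=32] avail[A=51 B=32 C=16] open={R10,R11,R7,R8,R9}
Step 18: commit R9 -> on_hand[A=51 B=45 C=24] avail[A=51 B=32 C=16] open={R10,R11,R7,R8}
Step 19: reserve R12 B 9 -> on_hand[A=51 B=45 C=24] avail[A=51 B=23 C=16] open={R10,R11,R12,R7,R8}
Step 20: reserve R13 C 6 -> on_hand[A=51 B=45 C=24] avail[A=51 B=23 C=10] open={R10,R11,R12,R13,R7,R8}
Step 21: reserve R14 B 3 -> on_hand[A=51 B=45 C=24] avail[A=51 B=20 C=10] open={R10,R11,R12,R13,R14,R7,R8}
Step 22: reserve R15 A 4 -> on_hand[A=51 B=45 C=24] avail[A=47 B=20 C=10] open={R10,R11,R12,R13,R14,R15,R7,R8}
Step 23: reserve R16 C 9 -> on_hand[A=51 B=45 C=24] avail[A=47 B=20 C=1] open={R10,R11,R12,R13,R14,R15,R16,R7,R8}
Step 24: commit R13 -> on_hand[A=51 B=45 C=18] avail[A=47 B=20 C=1] open={R10,R11,R12,R14,R15,R16,R7,R8}

Answer: A: 47
B: 20
C: 1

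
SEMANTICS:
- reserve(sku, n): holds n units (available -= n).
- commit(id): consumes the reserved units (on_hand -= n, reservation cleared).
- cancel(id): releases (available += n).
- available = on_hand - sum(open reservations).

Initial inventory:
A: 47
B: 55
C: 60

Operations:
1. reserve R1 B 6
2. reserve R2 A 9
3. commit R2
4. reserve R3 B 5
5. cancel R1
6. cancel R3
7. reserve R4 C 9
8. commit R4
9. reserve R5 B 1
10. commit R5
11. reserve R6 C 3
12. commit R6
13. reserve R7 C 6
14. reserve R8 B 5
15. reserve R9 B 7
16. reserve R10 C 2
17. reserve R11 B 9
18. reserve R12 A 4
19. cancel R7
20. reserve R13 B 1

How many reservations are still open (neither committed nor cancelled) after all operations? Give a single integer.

Answer: 6

Derivation:
Step 1: reserve R1 B 6 -> on_hand[A=47 B=55 C=60] avail[A=47 B=49 C=60] open={R1}
Step 2: reserve R2 A 9 -> on_hand[A=47 B=55 C=60] avail[A=38 B=49 C=60] open={R1,R2}
Step 3: commit R2 -> on_hand[A=38 B=55 C=60] avail[A=38 B=49 C=60] open={R1}
Step 4: reserve R3 B 5 -> on_hand[A=38 B=55 C=60] avail[A=38 B=44 C=60] open={R1,R3}
Step 5: cancel R1 -> on_hand[A=38 B=55 C=60] avail[A=38 B=50 C=60] open={R3}
Step 6: cancel R3 -> on_hand[A=38 B=55 C=60] avail[A=38 B=55 C=60] open={}
Step 7: reserve R4 C 9 -> on_hand[A=38 B=55 C=60] avail[A=38 B=55 C=51] open={R4}
Step 8: commit R4 -> on_hand[A=38 B=55 C=51] avail[A=38 B=55 C=51] open={}
Step 9: reserve R5 B 1 -> on_hand[A=38 B=55 C=51] avail[A=38 B=54 C=51] open={R5}
Step 10: commit R5 -> on_hand[A=38 B=54 C=51] avail[A=38 B=54 C=51] open={}
Step 11: reserve R6 C 3 -> on_hand[A=38 B=54 C=51] avail[A=38 B=54 C=48] open={R6}
Step 12: commit R6 -> on_hand[A=38 B=54 C=48] avail[A=38 B=54 C=48] open={}
Step 13: reserve R7 C 6 -> on_hand[A=38 B=54 C=48] avail[A=38 B=54 C=42] open={R7}
Step 14: reserve R8 B 5 -> on_hand[A=38 B=54 C=48] avail[A=38 B=49 C=42] open={R7,R8}
Step 15: reserve R9 B 7 -> on_hand[A=38 B=54 C=48] avail[A=38 B=42 C=42] open={R7,R8,R9}
Step 16: reserve R10 C 2 -> on_hand[A=38 B=54 C=48] avail[A=38 B=42 C=40] open={R10,R7,R8,R9}
Step 17: reserve R11 B 9 -> on_hand[A=38 B=54 C=48] avail[A=38 B=33 C=40] open={R10,R11,R7,R8,R9}
Step 18: reserve R12 A 4 -> on_hand[A=38 B=54 C=48] avail[A=34 B=33 C=40] open={R10,R11,R12,R7,R8,R9}
Step 19: cancel R7 -> on_hand[A=38 B=54 C=48] avail[A=34 B=33 C=46] open={R10,R11,R12,R8,R9}
Step 20: reserve R13 B 1 -> on_hand[A=38 B=54 C=48] avail[A=34 B=32 C=46] open={R10,R11,R12,R13,R8,R9}
Open reservations: ['R10', 'R11', 'R12', 'R13', 'R8', 'R9'] -> 6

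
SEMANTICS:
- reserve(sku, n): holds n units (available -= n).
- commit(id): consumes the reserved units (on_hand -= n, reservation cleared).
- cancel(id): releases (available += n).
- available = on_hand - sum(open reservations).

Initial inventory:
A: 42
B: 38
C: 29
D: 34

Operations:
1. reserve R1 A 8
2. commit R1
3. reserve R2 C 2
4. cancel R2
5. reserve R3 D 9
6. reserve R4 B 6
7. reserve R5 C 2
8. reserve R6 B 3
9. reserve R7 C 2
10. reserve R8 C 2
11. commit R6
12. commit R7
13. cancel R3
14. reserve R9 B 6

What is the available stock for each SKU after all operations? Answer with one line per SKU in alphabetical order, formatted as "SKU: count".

Step 1: reserve R1 A 8 -> on_hand[A=42 B=38 C=29 D=34] avail[A=34 B=38 C=29 D=34] open={R1}
Step 2: commit R1 -> on_hand[A=34 B=38 C=29 D=34] avail[A=34 B=38 C=29 D=34] open={}
Step 3: reserve R2 C 2 -> on_hand[A=34 B=38 C=29 D=34] avail[A=34 B=38 C=27 D=34] open={R2}
Step 4: cancel R2 -> on_hand[A=34 B=38 C=29 D=34] avail[A=34 B=38 C=29 D=34] open={}
Step 5: reserve R3 D 9 -> on_hand[A=34 B=38 C=29 D=34] avail[A=34 B=38 C=29 D=25] open={R3}
Step 6: reserve R4 B 6 -> on_hand[A=34 B=38 C=29 D=34] avail[A=34 B=32 C=29 D=25] open={R3,R4}
Step 7: reserve R5 C 2 -> on_hand[A=34 B=38 C=29 D=34] avail[A=34 B=32 C=27 D=25] open={R3,R4,R5}
Step 8: reserve R6 B 3 -> on_hand[A=34 B=38 C=29 D=34] avail[A=34 B=29 C=27 D=25] open={R3,R4,R5,R6}
Step 9: reserve R7 C 2 -> on_hand[A=34 B=38 C=29 D=34] avail[A=34 B=29 C=25 D=25] open={R3,R4,R5,R6,R7}
Step 10: reserve R8 C 2 -> on_hand[A=34 B=38 C=29 D=34] avail[A=34 B=29 C=23 D=25] open={R3,R4,R5,R6,R7,R8}
Step 11: commit R6 -> on_hand[A=34 B=35 C=29 D=34] avail[A=34 B=29 C=23 D=25] open={R3,R4,R5,R7,R8}
Step 12: commit R7 -> on_hand[A=34 B=35 C=27 D=34] avail[A=34 B=29 C=23 D=25] open={R3,R4,R5,R8}
Step 13: cancel R3 -> on_hand[A=34 B=35 C=27 D=34] avail[A=34 B=29 C=23 D=34] open={R4,R5,R8}
Step 14: reserve R9 B 6 -> on_hand[A=34 B=35 C=27 D=34] avail[A=34 B=23 C=23 D=34] open={R4,R5,R8,R9}

Answer: A: 34
B: 23
C: 23
D: 34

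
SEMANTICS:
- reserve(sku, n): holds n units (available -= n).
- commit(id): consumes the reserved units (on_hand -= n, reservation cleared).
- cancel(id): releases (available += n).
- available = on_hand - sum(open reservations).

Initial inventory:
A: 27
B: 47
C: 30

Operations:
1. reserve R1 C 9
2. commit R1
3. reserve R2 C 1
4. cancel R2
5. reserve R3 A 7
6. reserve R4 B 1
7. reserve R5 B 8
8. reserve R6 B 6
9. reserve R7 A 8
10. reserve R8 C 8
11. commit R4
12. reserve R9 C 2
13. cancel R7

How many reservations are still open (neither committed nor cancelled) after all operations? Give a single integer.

Answer: 5

Derivation:
Step 1: reserve R1 C 9 -> on_hand[A=27 B=47 C=30] avail[A=27 B=47 C=21] open={R1}
Step 2: commit R1 -> on_hand[A=27 B=47 C=21] avail[A=27 B=47 C=21] open={}
Step 3: reserve R2 C 1 -> on_hand[A=27 B=47 C=21] avail[A=27 B=47 C=20] open={R2}
Step 4: cancel R2 -> on_hand[A=27 B=47 C=21] avail[A=27 B=47 C=21] open={}
Step 5: reserve R3 A 7 -> on_hand[A=27 B=47 C=21] avail[A=20 B=47 C=21] open={R3}
Step 6: reserve R4 B 1 -> on_hand[A=27 B=47 C=21] avail[A=20 B=46 C=21] open={R3,R4}
Step 7: reserve R5 B 8 -> on_hand[A=27 B=47 C=21] avail[A=20 B=38 C=21] open={R3,R4,R5}
Step 8: reserve R6 B 6 -> on_hand[A=27 B=47 C=21] avail[A=20 B=32 C=21] open={R3,R4,R5,R6}
Step 9: reserve R7 A 8 -> on_hand[A=27 B=47 C=21] avail[A=12 B=32 C=21] open={R3,R4,R5,R6,R7}
Step 10: reserve R8 C 8 -> on_hand[A=27 B=47 C=21] avail[A=12 B=32 C=13] open={R3,R4,R5,R6,R7,R8}
Step 11: commit R4 -> on_hand[A=27 B=46 C=21] avail[A=12 B=32 C=13] open={R3,R5,R6,R7,R8}
Step 12: reserve R9 C 2 -> on_hand[A=27 B=46 C=21] avail[A=12 B=32 C=11] open={R3,R5,R6,R7,R8,R9}
Step 13: cancel R7 -> on_hand[A=27 B=46 C=21] avail[A=20 B=32 C=11] open={R3,R5,R6,R8,R9}
Open reservations: ['R3', 'R5', 'R6', 'R8', 'R9'] -> 5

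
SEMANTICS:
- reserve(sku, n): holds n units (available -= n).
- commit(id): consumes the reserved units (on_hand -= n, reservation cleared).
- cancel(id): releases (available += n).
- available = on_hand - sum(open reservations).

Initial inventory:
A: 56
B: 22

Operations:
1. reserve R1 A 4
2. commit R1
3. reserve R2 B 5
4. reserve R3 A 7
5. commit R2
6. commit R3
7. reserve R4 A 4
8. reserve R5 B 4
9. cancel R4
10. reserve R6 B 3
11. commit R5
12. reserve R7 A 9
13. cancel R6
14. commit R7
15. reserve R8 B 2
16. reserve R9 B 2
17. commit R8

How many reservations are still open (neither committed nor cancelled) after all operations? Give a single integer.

Answer: 1

Derivation:
Step 1: reserve R1 A 4 -> on_hand[A=56 B=22] avail[A=52 B=22] open={R1}
Step 2: commit R1 -> on_hand[A=52 B=22] avail[A=52 B=22] open={}
Step 3: reserve R2 B 5 -> on_hand[A=52 B=22] avail[A=52 B=17] open={R2}
Step 4: reserve R3 A 7 -> on_hand[A=52 B=22] avail[A=45 B=17] open={R2,R3}
Step 5: commit R2 -> on_hand[A=52 B=17] avail[A=45 B=17] open={R3}
Step 6: commit R3 -> on_hand[A=45 B=17] avail[A=45 B=17] open={}
Step 7: reserve R4 A 4 -> on_hand[A=45 B=17] avail[A=41 B=17] open={R4}
Step 8: reserve R5 B 4 -> on_hand[A=45 B=17] avail[A=41 B=13] open={R4,R5}
Step 9: cancel R4 -> on_hand[A=45 B=17] avail[A=45 B=13] open={R5}
Step 10: reserve R6 B 3 -> on_hand[A=45 B=17] avail[A=45 B=10] open={R5,R6}
Step 11: commit R5 -> on_hand[A=45 B=13] avail[A=45 B=10] open={R6}
Step 12: reserve R7 A 9 -> on_hand[A=45 B=13] avail[A=36 B=10] open={R6,R7}
Step 13: cancel R6 -> on_hand[A=45 B=13] avail[A=36 B=13] open={R7}
Step 14: commit R7 -> on_hand[A=36 B=13] avail[A=36 B=13] open={}
Step 15: reserve R8 B 2 -> on_hand[A=36 B=13] avail[A=36 B=11] open={R8}
Step 16: reserve R9 B 2 -> on_hand[A=36 B=13] avail[A=36 B=9] open={R8,R9}
Step 17: commit R8 -> on_hand[A=36 B=11] avail[A=36 B=9] open={R9}
Open reservations: ['R9'] -> 1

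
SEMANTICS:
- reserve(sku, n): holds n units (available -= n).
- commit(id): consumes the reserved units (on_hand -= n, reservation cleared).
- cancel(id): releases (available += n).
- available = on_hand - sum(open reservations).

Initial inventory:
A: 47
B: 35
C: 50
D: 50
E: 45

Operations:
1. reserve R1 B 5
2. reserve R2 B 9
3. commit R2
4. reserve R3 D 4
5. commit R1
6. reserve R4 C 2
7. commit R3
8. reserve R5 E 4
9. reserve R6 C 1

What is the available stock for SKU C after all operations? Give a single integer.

Answer: 47

Derivation:
Step 1: reserve R1 B 5 -> on_hand[A=47 B=35 C=50 D=50 E=45] avail[A=47 B=30 C=50 D=50 E=45] open={R1}
Step 2: reserve R2 B 9 -> on_hand[A=47 B=35 C=50 D=50 E=45] avail[A=47 B=21 C=50 D=50 E=45] open={R1,R2}
Step 3: commit R2 -> on_hand[A=47 B=26 C=50 D=50 E=45] avail[A=47 B=21 C=50 D=50 E=45] open={R1}
Step 4: reserve R3 D 4 -> on_hand[A=47 B=26 C=50 D=50 E=45] avail[A=47 B=21 C=50 D=46 E=45] open={R1,R3}
Step 5: commit R1 -> on_hand[A=47 B=21 C=50 D=50 E=45] avail[A=47 B=21 C=50 D=46 E=45] open={R3}
Step 6: reserve R4 C 2 -> on_hand[A=47 B=21 C=50 D=50 E=45] avail[A=47 B=21 C=48 D=46 E=45] open={R3,R4}
Step 7: commit R3 -> on_hand[A=47 B=21 C=50 D=46 E=45] avail[A=47 B=21 C=48 D=46 E=45] open={R4}
Step 8: reserve R5 E 4 -> on_hand[A=47 B=21 C=50 D=46 E=45] avail[A=47 B=21 C=48 D=46 E=41] open={R4,R5}
Step 9: reserve R6 C 1 -> on_hand[A=47 B=21 C=50 D=46 E=45] avail[A=47 B=21 C=47 D=46 E=41] open={R4,R5,R6}
Final available[C] = 47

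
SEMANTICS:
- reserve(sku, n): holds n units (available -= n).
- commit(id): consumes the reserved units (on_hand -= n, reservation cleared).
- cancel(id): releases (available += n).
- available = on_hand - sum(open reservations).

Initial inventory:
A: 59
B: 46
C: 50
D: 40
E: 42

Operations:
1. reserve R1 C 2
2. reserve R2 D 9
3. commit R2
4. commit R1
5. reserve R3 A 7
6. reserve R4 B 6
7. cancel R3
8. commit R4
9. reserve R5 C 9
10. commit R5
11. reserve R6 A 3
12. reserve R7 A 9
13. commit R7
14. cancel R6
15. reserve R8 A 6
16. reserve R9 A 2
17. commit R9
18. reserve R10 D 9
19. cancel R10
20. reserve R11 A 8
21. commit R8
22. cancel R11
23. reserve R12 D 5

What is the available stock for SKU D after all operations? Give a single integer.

Answer: 26

Derivation:
Step 1: reserve R1 C 2 -> on_hand[A=59 B=46 C=50 D=40 E=42] avail[A=59 B=46 C=48 D=40 E=42] open={R1}
Step 2: reserve R2 D 9 -> on_hand[A=59 B=46 C=50 D=40 E=42] avail[A=59 B=46 C=48 D=31 E=42] open={R1,R2}
Step 3: commit R2 -> on_hand[A=59 B=46 C=50 D=31 E=42] avail[A=59 B=46 C=48 D=31 E=42] open={R1}
Step 4: commit R1 -> on_hand[A=59 B=46 C=48 D=31 E=42] avail[A=59 B=46 C=48 D=31 E=42] open={}
Step 5: reserve R3 A 7 -> on_hand[A=59 B=46 C=48 D=31 E=42] avail[A=52 B=46 C=48 D=31 E=42] open={R3}
Step 6: reserve R4 B 6 -> on_hand[A=59 B=46 C=48 D=31 E=42] avail[A=52 B=40 C=48 D=31 E=42] open={R3,R4}
Step 7: cancel R3 -> on_hand[A=59 B=46 C=48 D=31 E=42] avail[A=59 B=40 C=48 D=31 E=42] open={R4}
Step 8: commit R4 -> on_hand[A=59 B=40 C=48 D=31 E=42] avail[A=59 B=40 C=48 D=31 E=42] open={}
Step 9: reserve R5 C 9 -> on_hand[A=59 B=40 C=48 D=31 E=42] avail[A=59 B=40 C=39 D=31 E=42] open={R5}
Step 10: commit R5 -> on_hand[A=59 B=40 C=39 D=31 E=42] avail[A=59 B=40 C=39 D=31 E=42] open={}
Step 11: reserve R6 A 3 -> on_hand[A=59 B=40 C=39 D=31 E=42] avail[A=56 B=40 C=39 D=31 E=42] open={R6}
Step 12: reserve R7 A 9 -> on_hand[A=59 B=40 C=39 D=31 E=42] avail[A=47 B=40 C=39 D=31 E=42] open={R6,R7}
Step 13: commit R7 -> on_hand[A=50 B=40 C=39 D=31 E=42] avail[A=47 B=40 C=39 D=31 E=42] open={R6}
Step 14: cancel R6 -> on_hand[A=50 B=40 C=39 D=31 E=42] avail[A=50 B=40 C=39 D=31 E=42] open={}
Step 15: reserve R8 A 6 -> on_hand[A=50 B=40 C=39 D=31 E=42] avail[A=44 B=40 C=39 D=31 E=42] open={R8}
Step 16: reserve R9 A 2 -> on_hand[A=50 B=40 C=39 D=31 E=42] avail[A=42 B=40 C=39 D=31 E=42] open={R8,R9}
Step 17: commit R9 -> on_hand[A=48 B=40 C=39 D=31 E=42] avail[A=42 B=40 C=39 D=31 E=42] open={R8}
Step 18: reserve R10 D 9 -> on_hand[A=48 B=40 C=39 D=31 E=42] avail[A=42 B=40 C=39 D=22 E=42] open={R10,R8}
Step 19: cancel R10 -> on_hand[A=48 B=40 C=39 D=31 E=42] avail[A=42 B=40 C=39 D=31 E=42] open={R8}
Step 20: reserve R11 A 8 -> on_hand[A=48 B=40 C=39 D=31 E=42] avail[A=34 B=40 C=39 D=31 E=42] open={R11,R8}
Step 21: commit R8 -> on_hand[A=42 B=40 C=39 D=31 E=42] avail[A=34 B=40 C=39 D=31 E=42] open={R11}
Step 22: cancel R11 -> on_hand[A=42 B=40 C=39 D=31 E=42] avail[A=42 B=40 C=39 D=31 E=42] open={}
Step 23: reserve R12 D 5 -> on_hand[A=42 B=40 C=39 D=31 E=42] avail[A=42 B=40 C=39 D=26 E=42] open={R12}
Final available[D] = 26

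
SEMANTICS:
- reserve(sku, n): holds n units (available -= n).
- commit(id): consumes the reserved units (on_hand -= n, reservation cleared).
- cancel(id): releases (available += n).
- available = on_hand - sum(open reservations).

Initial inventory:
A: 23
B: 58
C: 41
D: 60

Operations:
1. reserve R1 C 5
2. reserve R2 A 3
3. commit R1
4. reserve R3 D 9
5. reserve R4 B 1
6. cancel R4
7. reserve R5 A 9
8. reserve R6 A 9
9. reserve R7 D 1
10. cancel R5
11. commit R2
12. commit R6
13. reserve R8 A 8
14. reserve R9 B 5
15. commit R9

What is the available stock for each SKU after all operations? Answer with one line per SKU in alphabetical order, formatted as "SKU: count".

Answer: A: 3
B: 53
C: 36
D: 50

Derivation:
Step 1: reserve R1 C 5 -> on_hand[A=23 B=58 C=41 D=60] avail[A=23 B=58 C=36 D=60] open={R1}
Step 2: reserve R2 A 3 -> on_hand[A=23 B=58 C=41 D=60] avail[A=20 B=58 C=36 D=60] open={R1,R2}
Step 3: commit R1 -> on_hand[A=23 B=58 C=36 D=60] avail[A=20 B=58 C=36 D=60] open={R2}
Step 4: reserve R3 D 9 -> on_hand[A=23 B=58 C=36 D=60] avail[A=20 B=58 C=36 D=51] open={R2,R3}
Step 5: reserve R4 B 1 -> on_hand[A=23 B=58 C=36 D=60] avail[A=20 B=57 C=36 D=51] open={R2,R3,R4}
Step 6: cancel R4 -> on_hand[A=23 B=58 C=36 D=60] avail[A=20 B=58 C=36 D=51] open={R2,R3}
Step 7: reserve R5 A 9 -> on_hand[A=23 B=58 C=36 D=60] avail[A=11 B=58 C=36 D=51] open={R2,R3,R5}
Step 8: reserve R6 A 9 -> on_hand[A=23 B=58 C=36 D=60] avail[A=2 B=58 C=36 D=51] open={R2,R3,R5,R6}
Step 9: reserve R7 D 1 -> on_hand[A=23 B=58 C=36 D=60] avail[A=2 B=58 C=36 D=50] open={R2,R3,R5,R6,R7}
Step 10: cancel R5 -> on_hand[A=23 B=58 C=36 D=60] avail[A=11 B=58 C=36 D=50] open={R2,R3,R6,R7}
Step 11: commit R2 -> on_hand[A=20 B=58 C=36 D=60] avail[A=11 B=58 C=36 D=50] open={R3,R6,R7}
Step 12: commit R6 -> on_hand[A=11 B=58 C=36 D=60] avail[A=11 B=58 C=36 D=50] open={R3,R7}
Step 13: reserve R8 A 8 -> on_hand[A=11 B=58 C=36 D=60] avail[A=3 B=58 C=36 D=50] open={R3,R7,R8}
Step 14: reserve R9 B 5 -> on_hand[A=11 B=58 C=36 D=60] avail[A=3 B=53 C=36 D=50] open={R3,R7,R8,R9}
Step 15: commit R9 -> on_hand[A=11 B=53 C=36 D=60] avail[A=3 B=53 C=36 D=50] open={R3,R7,R8}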